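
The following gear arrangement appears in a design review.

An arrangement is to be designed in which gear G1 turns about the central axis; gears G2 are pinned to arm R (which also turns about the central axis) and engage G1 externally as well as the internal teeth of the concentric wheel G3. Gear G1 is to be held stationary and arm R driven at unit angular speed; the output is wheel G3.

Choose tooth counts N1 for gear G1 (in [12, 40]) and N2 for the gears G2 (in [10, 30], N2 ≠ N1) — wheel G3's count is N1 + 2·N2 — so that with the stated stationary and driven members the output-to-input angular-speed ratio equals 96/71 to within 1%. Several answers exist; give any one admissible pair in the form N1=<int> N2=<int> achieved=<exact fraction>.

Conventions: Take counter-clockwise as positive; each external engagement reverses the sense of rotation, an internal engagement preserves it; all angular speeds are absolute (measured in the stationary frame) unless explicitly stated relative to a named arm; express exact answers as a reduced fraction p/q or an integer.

design class (target 96/71): planetary set
Willis with ω_sun = 0: ω_ring/ω_arm = (N1+N3)/N3; set equal to 96/71  ⇒  N3/N1 = 1/(96/71 − 1) = 71/25
N3 = N1 + 2·N2  ⇒  N2/N1 = (N3/N1 − 1)/2 = (71/25 − 1)/2 = 23/25
smallest multiple with N1 ≥ 12 and N2 ≥ 10: k = 1  ⇒  N1 = 1·25 = 25, N2 = 1·23 = 23 (N1 ≤ 40, N2 ≤ 30, N2 ≠ N1 ✓), N3 = 25 + 2·23 = 71
check: (N1+N3)/N3 with N1 = 25, N3 = 71 gives 96/71; |achieved − target| = 0 ≤ 24/1775 ✓

N1=25 N2=23 achieved=96/71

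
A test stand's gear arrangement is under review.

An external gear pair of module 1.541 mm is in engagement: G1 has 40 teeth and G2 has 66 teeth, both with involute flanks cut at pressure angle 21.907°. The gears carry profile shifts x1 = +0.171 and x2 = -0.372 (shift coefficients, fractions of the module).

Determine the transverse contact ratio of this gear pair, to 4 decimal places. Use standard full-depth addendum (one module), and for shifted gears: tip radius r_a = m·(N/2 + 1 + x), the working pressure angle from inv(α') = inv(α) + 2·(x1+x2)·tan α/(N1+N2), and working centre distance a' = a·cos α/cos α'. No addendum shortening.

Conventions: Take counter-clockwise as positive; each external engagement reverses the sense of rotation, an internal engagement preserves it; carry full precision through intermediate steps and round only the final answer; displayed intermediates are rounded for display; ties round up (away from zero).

1.6737

class = single-mesh tooth geometry [involute pair 40T × 66T, m = 1.541]
base radii: r_b1 = 28.594509, r_b2 = 47.180939
tip radii: r_a1 = 32.624511, r_a2 = 51.820748
inv(α') = inv(21.907°) + 2·(+0.171-0.372)·tan α/(40+66) = 0.01826497  ⇒  α' = 21.35127°
a' = a·cos α / cos α' = 81.6730·cos 21.907°/cos 21.35127° = 81.359494
action lengths: √(r_a1²−r_b1²) = 15.707094, √(r_a2²−r_b2²) = 21.432426
base pitch p_b = π·m·cos α = 4.491615
CR = (15.707094 + 21.432426 − 81.359494·sin 21.35127°)/4.491615 = 1.673732
contact ratio ≈ 1.6737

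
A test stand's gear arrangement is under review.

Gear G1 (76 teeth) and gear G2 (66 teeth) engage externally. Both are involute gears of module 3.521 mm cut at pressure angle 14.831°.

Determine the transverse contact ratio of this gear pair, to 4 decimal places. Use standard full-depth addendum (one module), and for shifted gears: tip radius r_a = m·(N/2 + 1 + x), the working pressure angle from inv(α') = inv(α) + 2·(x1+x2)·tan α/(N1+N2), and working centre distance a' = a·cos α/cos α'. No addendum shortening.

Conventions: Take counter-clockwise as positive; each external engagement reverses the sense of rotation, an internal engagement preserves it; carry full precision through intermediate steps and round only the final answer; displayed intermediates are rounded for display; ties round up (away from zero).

2.2024

class = single-mesh tooth geometry [involute pair 76T × 66T, m = 3.521]
base radii: r_b1 = 129.340525, r_b2 = 112.322035
tip radii: r_a1 = 137.319000, r_a2 = 119.714000
no profile shift: α' = α, a' = a
action lengths: √(r_a1²−r_b1²) = 46.125226, √(r_a2²−r_b2²) = 41.415001
base pitch p_b = π·m·cos α = 10.693033
CR = (46.125226 + 41.415001 − 249.991000·sin 14.83100°)/10.693033 = 2.202399
contact ratio ≈ 2.2024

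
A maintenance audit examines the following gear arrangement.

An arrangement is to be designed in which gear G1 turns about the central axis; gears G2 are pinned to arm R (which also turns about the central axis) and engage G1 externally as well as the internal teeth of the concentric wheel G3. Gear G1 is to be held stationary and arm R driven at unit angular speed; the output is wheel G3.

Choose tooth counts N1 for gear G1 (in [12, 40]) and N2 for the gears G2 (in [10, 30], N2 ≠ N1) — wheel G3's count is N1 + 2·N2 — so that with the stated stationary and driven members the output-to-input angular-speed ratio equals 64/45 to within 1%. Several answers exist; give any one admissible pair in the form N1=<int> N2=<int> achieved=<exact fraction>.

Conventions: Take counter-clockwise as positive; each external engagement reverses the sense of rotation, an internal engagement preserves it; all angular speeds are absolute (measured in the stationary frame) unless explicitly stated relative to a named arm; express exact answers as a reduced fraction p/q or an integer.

topology: planetary set — design target 64/45, arm = carrier (Willis)
Willis with ω_sun = 0: ω_ring/ω_arm = (N1+N3)/N3; set equal to 64/45  ⇒  N3/N1 = 1/(64/45 − 1) = 45/19
N3 = N1 + 2·N2  ⇒  N2/N1 = (N3/N1 − 1)/2 = (45/19 − 1)/2 = 13/19
smallest multiple with N1 ≥ 12 and N2 ≥ 10: k = 1  ⇒  N1 = 1·19 = 19, N2 = 1·13 = 13 (N1 ≤ 40, N2 ≤ 30, N2 ≠ N1 ✓), N3 = 19 + 2·13 = 45
check: (N1+N3)/N3 with N1 = 19, N3 = 45 gives 64/45; |achieved − target| = 0 ≤ 16/1125 ✓

N1=19 N2=13 achieved=64/45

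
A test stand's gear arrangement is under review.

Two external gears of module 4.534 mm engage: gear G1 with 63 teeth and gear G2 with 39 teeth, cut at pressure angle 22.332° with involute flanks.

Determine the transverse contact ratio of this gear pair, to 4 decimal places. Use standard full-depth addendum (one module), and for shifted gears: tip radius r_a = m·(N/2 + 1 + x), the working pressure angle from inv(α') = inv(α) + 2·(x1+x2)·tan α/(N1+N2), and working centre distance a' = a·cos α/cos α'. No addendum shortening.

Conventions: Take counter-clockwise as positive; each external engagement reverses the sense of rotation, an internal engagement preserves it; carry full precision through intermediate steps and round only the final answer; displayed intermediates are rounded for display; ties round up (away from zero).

recognized (one external pair, fixed centres): single-mesh tooth geometry, m = 4.534, N1 = 63, N2 = 39
base radii: r_b1 = 132.109089, r_b2 = 81.781817
tip radii: r_a1 = 147.355000, r_a2 = 92.947000
no profile shift: α' = α, a' = a
action lengths: √(r_a1²−r_b1²) = 65.273920, √(r_a2²−r_b2²) = 44.168759
base pitch p_b = π·m·cos α = 13.175649
CR = (65.273920 + 44.168759 − 231.234000·sin 22.33200°)/13.175649 = 1.637873
contact ratio ≈ 1.6379

1.6379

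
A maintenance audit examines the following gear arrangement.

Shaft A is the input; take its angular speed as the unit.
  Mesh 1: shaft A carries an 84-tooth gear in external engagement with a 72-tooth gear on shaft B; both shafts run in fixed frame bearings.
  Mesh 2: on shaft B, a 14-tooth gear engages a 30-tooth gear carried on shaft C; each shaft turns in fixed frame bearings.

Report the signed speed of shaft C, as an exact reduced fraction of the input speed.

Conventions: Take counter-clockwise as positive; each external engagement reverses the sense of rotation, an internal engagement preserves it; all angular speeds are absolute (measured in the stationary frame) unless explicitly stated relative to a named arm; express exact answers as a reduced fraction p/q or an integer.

2-mesh fixed-axis compound train (all bearings frame-fixed)
mesh 1 [84T→72T]: |ω|/ω_in = 1×84/72 = 7/6, sense flips to −
mesh 2 [14T→30T]: |ω|/ω_in = (7/6)×14/30 = 49/90, sense flips to +
signed output speed (× input speed) = 49/90

49/90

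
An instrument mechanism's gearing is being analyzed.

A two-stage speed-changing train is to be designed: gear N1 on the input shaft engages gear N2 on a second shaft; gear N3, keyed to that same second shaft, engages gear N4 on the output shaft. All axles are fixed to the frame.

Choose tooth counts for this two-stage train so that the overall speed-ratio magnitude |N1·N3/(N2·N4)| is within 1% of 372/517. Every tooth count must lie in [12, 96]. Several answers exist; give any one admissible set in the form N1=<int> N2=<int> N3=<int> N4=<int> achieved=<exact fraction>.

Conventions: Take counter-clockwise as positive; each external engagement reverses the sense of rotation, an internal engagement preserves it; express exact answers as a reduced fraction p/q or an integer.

class = fixed-axis compound train [2-stage, 372/517 wanted]
target = 372/517 in lowest terms: an exact hit needs N1·N3 = k·372 and N2·N4 = k·517 for one integer k, every count in [12, 96]; additionally prefer no 1:1 stage (N1 ≠ N2, N3 ≠ N4)
k = 1: no 1:1-free in-range split of k·372 and k·517 into factor pairs; take k = 2
k = 2: N1·N3 = 744 = 12·62, N2·N4 = 1034 = 22·47
achieved = 12·62/(22·47) = 372/517; |achieved − target| = 0 ≤ 93/12925 ✓

N1=12 N2=22 N3=62 N4=47 achieved=372/517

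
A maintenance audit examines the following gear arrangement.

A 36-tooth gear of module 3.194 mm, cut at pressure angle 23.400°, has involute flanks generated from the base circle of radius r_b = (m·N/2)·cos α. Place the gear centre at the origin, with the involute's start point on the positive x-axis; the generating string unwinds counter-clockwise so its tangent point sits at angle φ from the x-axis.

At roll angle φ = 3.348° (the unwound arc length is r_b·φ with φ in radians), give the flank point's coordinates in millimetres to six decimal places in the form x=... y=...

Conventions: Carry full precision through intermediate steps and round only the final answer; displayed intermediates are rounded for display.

single-mesh involute tooth geometry (36T wheel at module 3.194)
pitch radius r_p = m·N/2 = 3.194·36/2 = 57.492000
base radius r_b = r_p·cos α = 57.492000·cos 23.400° = 52.763549
roll angle φ = 3.348° = 0.05843362 rad
x = r_b·(cos φ + φ·sin φ) = 52.853552
y = r_b·(sin φ − φ·cos φ) = 0.003508

x=52.853552 y=0.003508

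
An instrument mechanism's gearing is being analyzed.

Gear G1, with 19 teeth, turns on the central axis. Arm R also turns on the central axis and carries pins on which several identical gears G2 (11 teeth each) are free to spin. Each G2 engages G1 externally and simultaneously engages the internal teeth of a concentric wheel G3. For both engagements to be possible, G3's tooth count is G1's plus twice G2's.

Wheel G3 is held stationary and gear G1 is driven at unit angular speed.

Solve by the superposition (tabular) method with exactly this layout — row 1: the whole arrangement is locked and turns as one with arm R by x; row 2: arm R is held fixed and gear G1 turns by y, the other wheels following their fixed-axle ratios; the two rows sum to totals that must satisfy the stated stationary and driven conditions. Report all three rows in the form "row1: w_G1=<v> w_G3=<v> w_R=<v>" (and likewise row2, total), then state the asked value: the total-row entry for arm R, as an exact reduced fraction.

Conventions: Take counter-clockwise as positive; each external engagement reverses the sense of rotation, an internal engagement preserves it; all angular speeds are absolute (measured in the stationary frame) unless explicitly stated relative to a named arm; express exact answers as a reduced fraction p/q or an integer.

row1: w_G1=19/60 w_G3=19/60 w_R=19/60
row2: w_G1=41/60 w_G3=-19/60 w_R=0
total: w_G1=1 w_G3=0 w_R=19/60
asked value: 19/60

recognized (axles ride arm R): planetary set, 19/11/41 teeth
row 1 — lock + rotate with arm: ω_sun = ω_ring = ω_arm = x
row 2 — arm fixed, fixed-axis ratios: sun y, ring −(19/41)·y, arm 0
boundary: total ω_ring = x − (19/41)·y = 0 and total ω_sun = x + y = 1  ⇒  y = 41/60, x = 19/60
row 2 ring = −(19/41)·41/60 = -19/60
totals (row 1 + row 2): sun 19/60 + 41/60 = 1, ring 19/60 + (-19/60) = 0, arm 19/60 + 0 = 19/60
asked cell (total, arm) = 19/60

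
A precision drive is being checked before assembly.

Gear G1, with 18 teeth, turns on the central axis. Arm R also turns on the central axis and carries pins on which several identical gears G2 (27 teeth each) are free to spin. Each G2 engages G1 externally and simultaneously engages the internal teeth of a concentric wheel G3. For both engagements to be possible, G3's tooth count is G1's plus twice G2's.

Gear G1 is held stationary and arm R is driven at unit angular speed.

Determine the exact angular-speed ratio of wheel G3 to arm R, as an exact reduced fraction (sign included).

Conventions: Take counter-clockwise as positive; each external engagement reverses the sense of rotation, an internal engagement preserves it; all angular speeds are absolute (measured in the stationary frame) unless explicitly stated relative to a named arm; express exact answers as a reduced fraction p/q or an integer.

recognized (axles ride arm R): planetary set, 18/27/72 teeth
ring teeth: 18 + 2·27 = 72
18(ω_sun−ω_arm) = −72(ω_ring−ω_arm),  ω_sun = 0, ω_arm = 1
ω_ring = 1 − (18/72)(0−1) = 5/4
ω_out/ω_in = 5/4

5/4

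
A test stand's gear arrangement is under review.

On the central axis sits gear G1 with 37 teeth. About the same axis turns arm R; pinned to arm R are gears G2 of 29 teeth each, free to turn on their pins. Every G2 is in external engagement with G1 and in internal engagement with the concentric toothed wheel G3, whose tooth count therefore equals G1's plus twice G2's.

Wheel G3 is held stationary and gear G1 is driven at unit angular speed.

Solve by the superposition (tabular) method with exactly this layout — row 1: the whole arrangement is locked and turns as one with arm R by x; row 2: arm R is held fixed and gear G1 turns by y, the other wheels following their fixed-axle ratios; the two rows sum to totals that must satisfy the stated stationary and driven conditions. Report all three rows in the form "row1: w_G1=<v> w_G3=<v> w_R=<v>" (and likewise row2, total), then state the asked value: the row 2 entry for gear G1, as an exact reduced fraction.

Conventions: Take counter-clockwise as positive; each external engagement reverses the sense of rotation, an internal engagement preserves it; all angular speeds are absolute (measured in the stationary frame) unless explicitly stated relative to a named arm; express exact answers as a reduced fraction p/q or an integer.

row1: w_G1=37/132 w_G3=37/132 w_R=37/132
row2: w_G1=95/132 w_G3=-37/132 w_R=0
total: w_G1=1 w_G3=0 w_R=37/132
asked value: 95/132

planetary set (37T centre, 29T on arm, 95T internal) — Willis relation
row 1 — lock + rotate with arm: ω_sun = ω_ring = ω_arm = x
row 2 (arm held, sun turns y): ω_ring = −(37/95)·y, ω_arm = 0
boundary: total ω_ring = x − (37/95)·y = 0 and total ω_sun = x + y = 1  ⇒  y = 95/132, x = 37/132
row 2 ring = −(37/95)·95/132 = -37/132
totals (row 1 + row 2): sun 37/132 + 95/132 = 1, ring 37/132 + (-37/132) = 0, arm 37/132 + 0 = 37/132
asked cell (row2, sun) = 95/132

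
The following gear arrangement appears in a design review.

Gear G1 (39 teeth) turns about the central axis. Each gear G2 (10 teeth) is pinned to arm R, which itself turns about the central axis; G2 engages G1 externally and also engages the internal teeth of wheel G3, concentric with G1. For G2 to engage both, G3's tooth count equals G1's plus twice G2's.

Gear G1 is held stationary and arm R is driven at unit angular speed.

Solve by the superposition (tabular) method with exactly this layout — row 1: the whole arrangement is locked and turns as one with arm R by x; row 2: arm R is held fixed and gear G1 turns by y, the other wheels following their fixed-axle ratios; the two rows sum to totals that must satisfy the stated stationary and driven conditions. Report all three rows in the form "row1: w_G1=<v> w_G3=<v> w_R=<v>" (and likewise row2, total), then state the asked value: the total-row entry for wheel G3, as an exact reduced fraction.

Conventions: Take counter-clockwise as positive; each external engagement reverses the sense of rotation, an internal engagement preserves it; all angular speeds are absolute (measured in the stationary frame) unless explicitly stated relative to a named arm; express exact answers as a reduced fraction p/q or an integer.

topology: planetary set — G1 39T / G2 10T / G3 59T, arm = carrier (Willis)
row 1: whole set turns with the arm by x
row 2 (arm held, sun turns y): ω_ring = −(39/59)·y, ω_arm = 0
boundary: total ω_sun = x + y = 0 and total ω_arm = x = 1  ⇒  y = -1, x = 1
row 2 ring = −(39/59)·(-1) = 39/59
totals (row 1 + row 2): sun 1 + (-1) = 0, ring 1 + 39/59 = 98/59, arm 1 + 0 = 1
asked cell (total, ring) = 98/59

row1: w_G1=1 w_G3=1 w_R=1
row2: w_G1=-1 w_G3=39/59 w_R=0
total: w_G1=0 w_G3=98/59 w_R=1
asked value: 98/59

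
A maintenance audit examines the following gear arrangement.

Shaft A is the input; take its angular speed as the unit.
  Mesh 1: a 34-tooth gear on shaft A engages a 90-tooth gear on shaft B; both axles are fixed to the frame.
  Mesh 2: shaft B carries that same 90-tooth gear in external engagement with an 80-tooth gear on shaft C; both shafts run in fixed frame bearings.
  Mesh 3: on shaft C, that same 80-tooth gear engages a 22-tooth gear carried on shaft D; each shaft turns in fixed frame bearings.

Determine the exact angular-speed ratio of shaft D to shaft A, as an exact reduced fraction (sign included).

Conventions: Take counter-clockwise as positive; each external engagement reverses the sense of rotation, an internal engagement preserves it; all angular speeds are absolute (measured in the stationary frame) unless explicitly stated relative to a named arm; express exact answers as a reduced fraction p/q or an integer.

class = fixed-axis compound train [3 meshes; 3 ratios multiply, 3 sense flips]
mesh 1 [34T→90T]: running ratio 17/45, sense −
mesh 2 [90T→80T]: running ratio 17/40, sense +
mesh 3 [80T→22T]: running ratio 17/11, sense −
ω_out/ω_in = -17/11

-17/11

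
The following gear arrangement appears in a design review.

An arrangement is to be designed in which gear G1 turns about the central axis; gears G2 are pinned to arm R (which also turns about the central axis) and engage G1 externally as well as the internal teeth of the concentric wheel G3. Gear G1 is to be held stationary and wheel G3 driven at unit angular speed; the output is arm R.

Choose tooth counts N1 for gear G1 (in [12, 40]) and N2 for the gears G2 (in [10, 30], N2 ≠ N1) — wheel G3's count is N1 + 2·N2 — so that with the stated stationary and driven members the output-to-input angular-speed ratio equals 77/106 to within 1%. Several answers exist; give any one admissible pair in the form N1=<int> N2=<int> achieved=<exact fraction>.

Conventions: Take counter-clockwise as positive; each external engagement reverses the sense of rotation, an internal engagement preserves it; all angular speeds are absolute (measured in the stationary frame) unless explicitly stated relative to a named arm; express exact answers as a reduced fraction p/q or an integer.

class = planetary set [ratio 77/106 wanted; Willis about the carrier]
Willis with ω_sun = 0: ω_arm/ω_ring = N3/(N1+N3); set equal to 77/106  ⇒  N3/N1 = (77/106)/(1 − 77/106) = 77/29
N3 = N1 + 2·N2  ⇒  N2/N1 = (N3/N1 − 1)/2 = (77/29 − 1)/2 = 24/29
smallest multiple with N1 ≥ 12 and N2 ≥ 10: k = 1  ⇒  N1 = 1·29 = 29, N2 = 1·24 = 24 (N1 ≤ 40, N2 ≤ 30, N2 ≠ N1 ✓), N3 = 29 + 2·24 = 77
check: N3/(N1+N3) with N1 = 29, N3 = 77 gives 77/106; |achieved − target| = 0 ≤ 77/10600 ✓

N1=29 N2=24 achieved=77/106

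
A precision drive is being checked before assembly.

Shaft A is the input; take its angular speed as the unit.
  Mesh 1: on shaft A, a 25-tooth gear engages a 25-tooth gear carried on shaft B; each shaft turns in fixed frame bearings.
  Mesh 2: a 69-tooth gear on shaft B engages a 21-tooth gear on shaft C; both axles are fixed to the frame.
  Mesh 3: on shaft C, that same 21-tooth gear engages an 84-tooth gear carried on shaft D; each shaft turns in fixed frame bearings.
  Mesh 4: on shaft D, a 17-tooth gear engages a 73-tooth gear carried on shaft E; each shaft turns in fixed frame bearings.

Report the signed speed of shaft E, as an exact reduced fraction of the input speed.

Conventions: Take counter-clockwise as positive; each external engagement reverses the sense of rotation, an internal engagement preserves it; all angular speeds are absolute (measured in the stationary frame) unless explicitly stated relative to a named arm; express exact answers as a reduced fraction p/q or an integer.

391/2044

4-mesh fixed-axis compound train (all bearings frame-fixed)
mesh 1 [25T→25T]: |ω|/ω_in = 1×25/25 = 1, sense flips to −
mesh 2 [69T→21T]: |ω|/ω_in = 1×69/21 = 23/7, sense flips to +
mesh 3 [21T→84T]: |ω|/ω_in = (23/7)×21/84 = 23/28, sense flips to −
mesh 4 [17T→73T]: |ω|/ω_in = (23/28)×17/73 = 391/2044, sense flips to +
signed output speed (× input speed) = 391/2044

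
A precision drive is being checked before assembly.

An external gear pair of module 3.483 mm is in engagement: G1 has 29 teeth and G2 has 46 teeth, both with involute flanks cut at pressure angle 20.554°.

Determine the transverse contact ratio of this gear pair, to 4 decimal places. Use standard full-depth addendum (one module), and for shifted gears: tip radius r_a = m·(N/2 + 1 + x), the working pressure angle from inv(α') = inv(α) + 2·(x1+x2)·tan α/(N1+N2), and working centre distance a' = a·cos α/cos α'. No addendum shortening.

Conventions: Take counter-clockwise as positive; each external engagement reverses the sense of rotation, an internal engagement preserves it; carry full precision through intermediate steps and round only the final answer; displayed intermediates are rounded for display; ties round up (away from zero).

topology: single-mesh involute geometry — m = 3.483, 29T/46T pair
base radii: r_b1 = 47.288534, r_b2 = 75.009398
tip radii: r_a1 = 53.986500, r_a2 = 83.592000
no profile shift: α' = α, a' = a
action lengths: √(r_a1²−r_b1²) = 26.044899, √(r_a2²−r_b2²) = 36.894616
base pitch p_b = π·m·cos α = 10.245608
CR = (26.044899 + 36.894616 − 130.612500·sin 20.55400°)/10.245608 = 1.667326
contact ratio ≈ 1.6673

1.6673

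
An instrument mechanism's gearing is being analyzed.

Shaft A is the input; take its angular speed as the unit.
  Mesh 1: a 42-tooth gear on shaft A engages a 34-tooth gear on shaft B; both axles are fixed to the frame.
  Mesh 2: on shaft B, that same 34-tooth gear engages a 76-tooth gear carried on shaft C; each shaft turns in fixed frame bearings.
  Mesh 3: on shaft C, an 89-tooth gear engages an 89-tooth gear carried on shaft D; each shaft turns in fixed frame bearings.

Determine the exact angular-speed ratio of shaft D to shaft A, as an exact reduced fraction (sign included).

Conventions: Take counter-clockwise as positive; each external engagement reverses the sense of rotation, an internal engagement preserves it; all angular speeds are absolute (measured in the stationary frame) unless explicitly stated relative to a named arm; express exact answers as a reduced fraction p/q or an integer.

-21/38

class = fixed-axis compound train [3 meshes; 3 ratios multiply, 3 sense flips]
mesh 1 [42T→34T]: running ratio 21/17, sense −
mesh 2 [34T→76T]: running ratio 21/38, sense +
mesh 3 [89T→89T]: running ratio 21/38, sense −
ω_out/ω_in = -21/38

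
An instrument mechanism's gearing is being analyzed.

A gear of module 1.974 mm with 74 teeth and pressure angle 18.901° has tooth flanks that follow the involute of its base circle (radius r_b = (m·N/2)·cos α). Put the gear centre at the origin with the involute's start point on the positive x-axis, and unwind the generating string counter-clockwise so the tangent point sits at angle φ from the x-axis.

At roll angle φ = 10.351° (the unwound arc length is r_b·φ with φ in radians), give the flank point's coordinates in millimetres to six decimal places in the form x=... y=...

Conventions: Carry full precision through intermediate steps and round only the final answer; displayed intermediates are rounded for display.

x=70.218214 y=0.135368

recognized (one wheel, involute flank): single-mesh tooth geometry, m = 1.974, N = 74
pitch radius r_p = m·N/2 = 1.974·74/2 = 73.038000
base radius r_b = r_p·cos α = 73.038000·cos 18.901° = 69.099770
roll angle φ = 10.351° = 0.18065903 rad
x = r_b·(cos φ + φ·sin φ) = 70.218214
y = r_b·(sin φ − φ·cos φ) = 0.135368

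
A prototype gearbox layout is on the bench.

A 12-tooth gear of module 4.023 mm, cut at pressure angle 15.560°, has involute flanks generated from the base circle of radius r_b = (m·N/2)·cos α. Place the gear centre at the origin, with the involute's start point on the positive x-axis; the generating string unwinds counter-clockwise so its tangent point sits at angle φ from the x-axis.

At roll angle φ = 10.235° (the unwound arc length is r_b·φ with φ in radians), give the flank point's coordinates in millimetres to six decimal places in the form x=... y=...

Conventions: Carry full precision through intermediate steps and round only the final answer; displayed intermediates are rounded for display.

single-mesh involute tooth geometry (12T wheel at module 4.023)
pitch radius r_p = m·N/2 = 4.023·12/2 = 24.138000
base radius r_b = r_p·cos α = 24.138000·cos 15.560° = 23.253344
roll angle φ = 10.235° = 0.17863445 rad
x = r_b·(cos φ + φ·sin φ) = 23.621400
y = r_b·(sin φ − φ·cos φ) = 0.044043

x=23.621400 y=0.044043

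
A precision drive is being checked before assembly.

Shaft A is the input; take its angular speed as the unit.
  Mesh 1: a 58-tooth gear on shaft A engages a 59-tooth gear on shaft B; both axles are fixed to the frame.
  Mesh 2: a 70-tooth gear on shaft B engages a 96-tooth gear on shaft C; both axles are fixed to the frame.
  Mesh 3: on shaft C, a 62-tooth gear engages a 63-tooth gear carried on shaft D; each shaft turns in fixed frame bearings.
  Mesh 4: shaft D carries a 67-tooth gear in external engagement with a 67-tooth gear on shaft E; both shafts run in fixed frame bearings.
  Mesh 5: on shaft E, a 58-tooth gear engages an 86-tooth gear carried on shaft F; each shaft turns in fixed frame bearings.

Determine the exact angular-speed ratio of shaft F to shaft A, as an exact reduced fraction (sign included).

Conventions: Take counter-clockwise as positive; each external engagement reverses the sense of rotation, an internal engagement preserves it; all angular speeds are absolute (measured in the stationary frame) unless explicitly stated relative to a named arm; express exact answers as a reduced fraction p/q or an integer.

class = fixed-axis compound train [5 meshes; 5 ratios multiply, 5 sense flips]
mesh 1 [58T→59T]: running ratio 58/59, sense −
mesh 2 [70T→96T]: running ratio 1015/1416, sense +
mesh 3 [62T→63T]: running ratio 4495/6372, sense −
mesh 4 [67T→67T]: running ratio 4495/6372, sense +
mesh 5 [58T→86T]: running ratio 130355/273996, sense −
ω_out/ω_in = -130355/273996

-130355/273996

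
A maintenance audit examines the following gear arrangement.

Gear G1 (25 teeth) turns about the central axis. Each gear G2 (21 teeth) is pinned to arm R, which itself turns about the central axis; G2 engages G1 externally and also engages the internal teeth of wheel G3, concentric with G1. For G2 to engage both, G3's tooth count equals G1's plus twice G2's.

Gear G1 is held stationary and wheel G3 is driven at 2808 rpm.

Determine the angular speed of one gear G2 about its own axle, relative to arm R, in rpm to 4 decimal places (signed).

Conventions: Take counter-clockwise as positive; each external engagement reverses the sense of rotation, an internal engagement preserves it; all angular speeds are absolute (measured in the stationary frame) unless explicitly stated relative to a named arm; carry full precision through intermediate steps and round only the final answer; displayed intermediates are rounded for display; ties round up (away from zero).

recognized (axles ride arm R): planetary set, 25/21/67 teeth
normalise by the input: solve with ω_ring = 1, then scale by 2808 rpm
ring teeth: 25 + 2·21 = 67
25(ω_sun−ω_arm) = −67(ω_ring−ω_arm),  ω_sun = 0, ω_ring = 1
25(0−ω_arm) = −67(1−ω_arm)  ⇒  92·ω_arm = 67  ⇒  ω_arm = 67/92
sun–planet mesh: 25·(0−67/92) = −21·(ω_p−ω_arm)  ⇒  ω_p−ω_arm = 1675/1932
scale: ω_p−ω_arm = 1675/1932 × 2808 rpm = +2434.4720 rpm

+2434.4720 rpm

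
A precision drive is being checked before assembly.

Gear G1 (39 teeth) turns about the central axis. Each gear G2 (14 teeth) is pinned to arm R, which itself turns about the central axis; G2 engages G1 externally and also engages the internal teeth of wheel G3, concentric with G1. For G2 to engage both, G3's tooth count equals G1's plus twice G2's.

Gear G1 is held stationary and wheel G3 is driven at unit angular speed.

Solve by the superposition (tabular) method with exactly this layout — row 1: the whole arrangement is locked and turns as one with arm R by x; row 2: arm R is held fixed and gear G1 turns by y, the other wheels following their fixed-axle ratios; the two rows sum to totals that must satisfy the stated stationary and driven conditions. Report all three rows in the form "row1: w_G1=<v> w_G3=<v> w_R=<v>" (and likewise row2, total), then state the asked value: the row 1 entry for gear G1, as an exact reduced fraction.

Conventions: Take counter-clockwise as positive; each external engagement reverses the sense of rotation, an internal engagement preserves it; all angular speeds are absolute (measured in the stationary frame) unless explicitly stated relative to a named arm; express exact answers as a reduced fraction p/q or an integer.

row1: w_G1=67/106 w_G3=67/106 w_R=67/106
row2: w_G1=-67/106 w_G3=39/106 w_R=0
total: w_G1=0 w_G3=1 w_R=67/106
asked value: 67/106

planetary set (39T centre, 14T on arm, 67T internal) — Willis relation
row 1: whole set turns with the arm by x
superposition row 2 [arm held]: sun y, ring −(39/67)·y, arm 0
boundary: total ω_sun = x + y = 0 and total ω_ring = x − (39/67)·y = 1  ⇒  y = -67/106, x = 67/106
row 2 ring = −(39/67)·(-67/106) = 39/106
totals (row 1 + row 2): sun 67/106 + (-67/106) = 0, ring 67/106 + 39/106 = 1, arm 67/106 + 0 = 67/106
asked cell (row1, sun) = 67/106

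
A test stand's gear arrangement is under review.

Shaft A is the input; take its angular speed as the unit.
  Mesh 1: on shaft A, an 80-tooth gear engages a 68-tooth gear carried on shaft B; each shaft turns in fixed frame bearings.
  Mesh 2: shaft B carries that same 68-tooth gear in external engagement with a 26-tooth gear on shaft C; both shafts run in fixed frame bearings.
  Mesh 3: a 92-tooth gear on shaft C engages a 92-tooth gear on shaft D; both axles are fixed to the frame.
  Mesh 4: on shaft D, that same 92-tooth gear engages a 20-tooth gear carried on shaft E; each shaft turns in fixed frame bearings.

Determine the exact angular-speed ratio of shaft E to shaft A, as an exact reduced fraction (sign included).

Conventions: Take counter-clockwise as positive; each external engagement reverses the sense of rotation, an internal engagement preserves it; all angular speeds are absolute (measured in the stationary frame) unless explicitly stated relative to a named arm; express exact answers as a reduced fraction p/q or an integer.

class = fixed-axis compound train [4 meshes; 4 ratios multiply, 4 sense flips]
mesh 1 [80T→68T]: running ratio 20/17, sense −
mesh 2 [68T→26T]: running ratio 40/13, sense +
mesh 3 [92T→92T]: running ratio 40/13, sense −
mesh 4 [92T→20T]: running ratio 184/13, sense +
ω_out/ω_in = 184/13

184/13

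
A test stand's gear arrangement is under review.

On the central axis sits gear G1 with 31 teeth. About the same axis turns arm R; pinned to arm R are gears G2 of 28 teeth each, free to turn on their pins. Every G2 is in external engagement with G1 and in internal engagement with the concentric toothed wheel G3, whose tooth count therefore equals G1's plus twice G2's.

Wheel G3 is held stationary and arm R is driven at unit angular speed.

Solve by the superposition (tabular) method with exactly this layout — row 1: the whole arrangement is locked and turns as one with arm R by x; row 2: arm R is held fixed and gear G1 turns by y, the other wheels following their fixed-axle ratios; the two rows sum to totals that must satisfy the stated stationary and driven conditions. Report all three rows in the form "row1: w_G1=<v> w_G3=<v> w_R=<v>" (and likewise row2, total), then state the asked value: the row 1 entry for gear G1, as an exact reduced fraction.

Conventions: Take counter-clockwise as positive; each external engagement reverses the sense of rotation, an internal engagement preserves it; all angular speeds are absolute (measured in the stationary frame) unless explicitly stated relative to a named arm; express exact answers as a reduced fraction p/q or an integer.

row1: w_G1=1 w_G3=1 w_R=1
row2: w_G1=87/31 w_G3=-1 w_R=0
total: w_G1=118/31 w_G3=0 w_R=1
asked value: 1

planetary set (31T centre, 28T on arm, 87T internal) — Willis relation
row 1: whole set turns with the arm by x
superposition row 2 [arm held]: sun y, ring −(31/87)·y, arm 0
boundary: total ω_ring = x − (31/87)·y = 0 and total ω_arm = x = 1  ⇒  y = 87/31, x = 1
row 2 ring = −(31/87)·87/31 = -1
totals (row 1 + row 2): sun 1 + 87/31 = 118/31, ring 1 + (-1) = 0, arm 1 + 0 = 1
asked cell (row1, sun) = 1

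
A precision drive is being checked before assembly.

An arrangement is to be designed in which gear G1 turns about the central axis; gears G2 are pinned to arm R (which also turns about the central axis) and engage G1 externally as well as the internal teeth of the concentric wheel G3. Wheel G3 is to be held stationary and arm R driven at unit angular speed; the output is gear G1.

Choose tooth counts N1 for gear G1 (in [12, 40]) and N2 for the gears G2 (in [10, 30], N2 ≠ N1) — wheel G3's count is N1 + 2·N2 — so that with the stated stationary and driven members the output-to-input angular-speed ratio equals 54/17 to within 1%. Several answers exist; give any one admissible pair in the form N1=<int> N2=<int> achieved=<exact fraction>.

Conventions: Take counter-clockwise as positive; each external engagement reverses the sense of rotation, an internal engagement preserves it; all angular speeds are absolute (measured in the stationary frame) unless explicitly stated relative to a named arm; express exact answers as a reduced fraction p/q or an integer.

design class (target 54/17): planetary set
Willis with ω_ring = 0: ω_sun/ω_arm = (N1+N3)/N1; set equal to 54/17  ⇒  N3/N1 = 54/17 − 1 = 37/17
N3 = N1 + 2·N2  ⇒  N2/N1 = (N3/N1 − 1)/2 = (37/17 − 1)/2 = 10/17
smallest multiple with N1 ≥ 12 and N2 ≥ 10: k = 1  ⇒  N1 = 1·17 = 17, N2 = 1·10 = 10 (N1 ≤ 40, N2 ≤ 30, N2 ≠ N1 ✓), N3 = 17 + 2·10 = 37
check: (N1+N3)/N1 with N1 = 17, N3 = 37 gives 54/17; |achieved − target| = 0 ≤ 27/850 ✓

N1=17 N2=10 achieved=54/17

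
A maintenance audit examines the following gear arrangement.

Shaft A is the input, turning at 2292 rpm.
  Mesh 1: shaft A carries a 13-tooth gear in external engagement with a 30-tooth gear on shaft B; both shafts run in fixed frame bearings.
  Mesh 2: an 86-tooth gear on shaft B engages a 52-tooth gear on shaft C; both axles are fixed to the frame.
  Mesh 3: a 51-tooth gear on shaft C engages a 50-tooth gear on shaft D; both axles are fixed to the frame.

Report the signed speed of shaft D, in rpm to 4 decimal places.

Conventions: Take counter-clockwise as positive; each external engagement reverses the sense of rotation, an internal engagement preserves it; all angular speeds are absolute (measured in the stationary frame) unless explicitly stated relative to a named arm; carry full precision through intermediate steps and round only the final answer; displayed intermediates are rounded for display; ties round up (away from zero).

-1675.4520 rpm

3-mesh fixed-axis compound train (all bearings frame-fixed)
mesh 1 [13T→30T]: ω = 2292.0000×13/30 = 993.2000 rpm, sense flips to −
mesh 2 [86T→52T]: ω = 993.2000×86/52 = 1642.6000 rpm, sense flips to +
mesh 3 [51T→50T]: ω = 1642.6000×51/50 = 1675.4520 rpm, sense flips to −
signed output speed = -1675.4520 rpm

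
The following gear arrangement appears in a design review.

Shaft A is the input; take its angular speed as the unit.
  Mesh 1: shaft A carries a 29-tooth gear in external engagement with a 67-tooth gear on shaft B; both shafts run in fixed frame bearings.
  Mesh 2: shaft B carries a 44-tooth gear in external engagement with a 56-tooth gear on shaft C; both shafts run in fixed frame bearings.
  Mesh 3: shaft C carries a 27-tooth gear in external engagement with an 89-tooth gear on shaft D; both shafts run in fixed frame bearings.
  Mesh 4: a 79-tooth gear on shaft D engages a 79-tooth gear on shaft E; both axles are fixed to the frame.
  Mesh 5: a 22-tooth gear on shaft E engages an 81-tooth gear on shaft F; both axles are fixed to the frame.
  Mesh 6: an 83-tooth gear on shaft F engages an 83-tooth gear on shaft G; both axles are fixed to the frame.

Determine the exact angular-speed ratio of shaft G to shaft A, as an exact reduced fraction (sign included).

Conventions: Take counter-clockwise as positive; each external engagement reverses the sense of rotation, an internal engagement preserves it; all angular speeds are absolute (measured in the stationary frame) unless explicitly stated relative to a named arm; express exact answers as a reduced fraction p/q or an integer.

class = fixed-axis compound train [6 meshes; 6 ratios multiply, 6 sense flips]
mesh 1 [29T→67T]: running ratio 29/67, sense −
mesh 2 [44T→56T]: running ratio 319/938, sense +
mesh 3 [27T→89T]: running ratio 8613/83482, sense −
mesh 4 [79T→79T]: running ratio 8613/83482, sense +
mesh 5 [22T→81T]: running ratio 3509/125223, sense −
mesh 6 [83T→83T]: running ratio 3509/125223, sense +
ω_out/ω_in = 3509/125223

3509/125223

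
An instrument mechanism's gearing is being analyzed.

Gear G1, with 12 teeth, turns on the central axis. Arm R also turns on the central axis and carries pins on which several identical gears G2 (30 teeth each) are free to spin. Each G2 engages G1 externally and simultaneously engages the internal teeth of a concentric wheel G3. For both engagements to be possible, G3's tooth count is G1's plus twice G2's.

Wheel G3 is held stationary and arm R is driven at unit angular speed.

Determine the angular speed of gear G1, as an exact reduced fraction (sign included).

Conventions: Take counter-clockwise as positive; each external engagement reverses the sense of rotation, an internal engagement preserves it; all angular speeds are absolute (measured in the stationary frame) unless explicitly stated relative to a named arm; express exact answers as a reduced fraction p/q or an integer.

7

class = planetary set [G3 = 12+2·30 = 72; Willis about the carrier]
ring teeth: 12 + 2·30 = 72
12(ω_sun−ω_arm) = −72(ω_ring−ω_arm),  ω_ring = 0, ω_arm = 1
ω_sun = 1 − (72/12)(0−1) = 7
exact speed ratio = 7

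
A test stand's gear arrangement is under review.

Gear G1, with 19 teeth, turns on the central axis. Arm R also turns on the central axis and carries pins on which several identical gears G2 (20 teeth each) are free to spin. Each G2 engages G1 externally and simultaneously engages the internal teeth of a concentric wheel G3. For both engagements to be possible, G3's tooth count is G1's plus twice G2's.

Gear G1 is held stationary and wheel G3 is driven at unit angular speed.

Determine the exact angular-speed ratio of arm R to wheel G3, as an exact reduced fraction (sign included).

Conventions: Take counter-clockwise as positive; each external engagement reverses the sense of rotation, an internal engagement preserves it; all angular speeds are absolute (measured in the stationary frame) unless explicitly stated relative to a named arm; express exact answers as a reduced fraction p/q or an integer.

class = planetary set [G3 = 19+2·20 = 59; Willis about the carrier]
ring teeth: 19 + 2·20 = 59
19(ω_sun−ω_arm) = −59(ω_ring−ω_arm),  ω_sun = 0, ω_ring = 1
19(0−ω_arm) = −59(1−ω_arm)  ⇒  78·ω_arm = 59  ⇒  ω_arm = 59/78
ω_out/ω_in = 59/78

59/78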